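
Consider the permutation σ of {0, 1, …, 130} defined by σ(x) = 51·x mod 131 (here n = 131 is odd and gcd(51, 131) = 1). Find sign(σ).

Trace 80: π^k(80) = [80, 19, 52, 32, 60, 47, 39] for k=0..6.
π_51 has 6 disjoint cycles with lengths [26, 26, 26, 26, 26, 1] on {0,…,130}.
With 6 cycles on 131 points, sign = (−1)^{131−6} = -1.
The Jacobi symbol (51|131) = -1 (Zolotarev) agrees.

-1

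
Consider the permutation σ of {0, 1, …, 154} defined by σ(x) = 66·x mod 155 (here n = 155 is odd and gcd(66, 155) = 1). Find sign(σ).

Orbit of 66 under x↦66x: [66, 16, 126, 101, 1]… (length divides ord_155(66)).
Cycle lengths of π_66 on ℤ/155ℤ: [5, 5, 5, 5, 5, 5, 5, 5, 5, 5, 5, 5, 5, 5, 5, 5, 5, 5, 5, 5, 5, 5, 5, 5, 5, 5, 5, 5, 5, 5, 1, 1, 1, 1, 1]; 35 cycles in total.
With 35 cycles on 155 points, sign = (−1)^{155−35} = +1.
The Jacobi symbol (66|155) = +1 (Zolotarev) agrees.

+1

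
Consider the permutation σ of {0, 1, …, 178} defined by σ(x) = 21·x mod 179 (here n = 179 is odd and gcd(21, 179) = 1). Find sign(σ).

Trace 117: π^k(117) = [117, 130, 45, 50, 155, 33, 156] for k=0..6.
The orbit structure of x ↦ 21x mod 179: 2 orbits of sizes [178, 1].
Σ(ℓ_i−1) = 179−2 = 177; sign = (−1)^177 = -1.

-1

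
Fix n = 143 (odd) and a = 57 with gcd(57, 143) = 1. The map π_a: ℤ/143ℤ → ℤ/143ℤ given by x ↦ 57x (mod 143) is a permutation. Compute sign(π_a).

+1

Orbit of 92 under x↦57x: [92, 96, 38, 21, 53, 18, 25]… (length divides ord_143(57)).
Cycle type of π: 20×6 + 10 + 4×3 + 1; total 11 cycles.
Σ(ℓ_i−1) = 143−11 = 132; sign = (−1)^132 = +1.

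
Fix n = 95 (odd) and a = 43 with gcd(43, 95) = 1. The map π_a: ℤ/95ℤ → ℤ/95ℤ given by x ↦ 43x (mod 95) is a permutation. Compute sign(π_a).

-1

Start at x=77: 77 → 81 → 63 → 49 → 17 → 66 → 83 → … (one orbit).
π_43 has 6 disjoint cycles with lengths [36, 36, 9, 9, 4, 1] on {0,…,94}.
95 − 6 = 89 transpositions; sign(π) = (−1)^89 = -1.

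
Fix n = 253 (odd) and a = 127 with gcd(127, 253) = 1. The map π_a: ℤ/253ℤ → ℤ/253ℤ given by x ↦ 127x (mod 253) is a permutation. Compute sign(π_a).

Trace 162: π^k(162) = [162, 81, 167, 210, 105, 179, 216] for k=0..6.
Decompose π into cycles: lengths [110, 110, 11, 11, 10, 1] (6 cycles, including the fixed point 0).
With 6 cycles on 253 points, sign = (−1)^{253−6} = -1.
The Jacobi symbol (127|253) = -1 (Zolotarev) agrees.

-1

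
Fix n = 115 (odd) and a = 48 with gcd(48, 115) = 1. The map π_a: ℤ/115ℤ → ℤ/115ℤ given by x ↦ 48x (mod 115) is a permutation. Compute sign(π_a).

-1

Trace 64: π^k(64) = [64, 82, 26, 98, 104, 47, 71] for k=0..6.
π_48 has 6 disjoint cycles with lengths [44, 44, 11, 11, 4, 1] on {0,…,114}.
6 cycles on 115: each ℓ→(−1)^(ℓ−1), product (−1)^109 = -1.
Check: (48/115) = -1 by Zolotarev.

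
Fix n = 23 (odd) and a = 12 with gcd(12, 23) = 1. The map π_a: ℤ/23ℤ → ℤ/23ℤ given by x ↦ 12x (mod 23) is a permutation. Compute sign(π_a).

+1

Orbit of 3 under x↦12x: [3, 13, 18, 9, 16, 8, 4]… (length divides ord_23(12)).
3 cycles of lengths [11, 11, 1].
sign(π) = (−1)^{n − #cycles} = (−1)^{23−3} = (−1)^20 = +1.
The Jacobi symbol (12|23) = +1 (Zolotarev) agrees.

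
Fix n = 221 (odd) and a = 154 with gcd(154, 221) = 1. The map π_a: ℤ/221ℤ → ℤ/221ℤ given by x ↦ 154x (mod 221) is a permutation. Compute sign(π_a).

Start at x=188: 188 → 1 → 154 → 69 → 18 → 120 → 137 → … (one orbit).
The orbit structure of x ↦ 154x mod 221: 34 orbits of sizes [12, 12, 12, 12, 12, 12, 12, 12, 12, 12, 12, 12, 12, 12, 12, 12, 12, 1, 1, 1, 1, 1, 1, 1, 1, 1, 1, 1, 1, 1, 1, 1, 1, 1].
221 − 34 = 187 transpositions; sign(π) = (−1)^187 = -1.
Zolotarev: (154|221) = -1, matching the cycle-count sign.

-1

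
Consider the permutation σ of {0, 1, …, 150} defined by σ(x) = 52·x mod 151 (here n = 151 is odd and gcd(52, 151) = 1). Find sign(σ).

-1

Start at x=45: 45 → 75 → 125 → 7 → 62 → 53 → 38 → … (one orbit).
Cycle type of π: 150 + 1; total 2 cycles.
Σ(ℓ_i−1) = 151−2 = 149; sign = (−1)^149 = -1.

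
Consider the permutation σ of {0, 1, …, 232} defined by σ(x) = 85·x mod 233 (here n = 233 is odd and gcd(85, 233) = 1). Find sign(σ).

Orbit of 71 under x↦85x: [71, 210, 142, 187, 51, 141, 102]… (length divides ord_233(85)).
Cycle type of π: 58×4 + 1; total 5 cycles.
Σ(ℓ_i−1) = 233−5 = 228; sign = (−1)^228 = +1.
(85|233)_J = +1 (Zolotarev's lemma cross-check).

+1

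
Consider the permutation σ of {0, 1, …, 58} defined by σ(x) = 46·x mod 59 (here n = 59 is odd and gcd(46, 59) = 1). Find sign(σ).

+1

Trace 45: π^k(45) = [45, 5, 53, 19, 48, 25, 29] for k=0..6.
π_46 has 3 disjoint cycles with lengths [29, 29, 1] on {0,…,58}.
n − c = 59 − 3 = 56; sign = (−1)^56 = +1.
Via Zolotarev, sign(π_{46}) = (46|59) = +1.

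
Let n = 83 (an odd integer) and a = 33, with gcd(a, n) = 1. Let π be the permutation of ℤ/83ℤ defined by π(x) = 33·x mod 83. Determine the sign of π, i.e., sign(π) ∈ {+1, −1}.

+1

Orbit of 37 under x↦33x: [37, 59, 38, 9, 48, 7, 65]… (length divides ord_83(33)).
Decompose π into cycles: lengths [41, 41, 1] (3 cycles, including the fixed point 0).
3 cycles on 83: each ℓ→(−1)^(ℓ−1), product (−1)^80 = +1.
Zolotarev: (33|83) = +1, matching the cycle-count sign.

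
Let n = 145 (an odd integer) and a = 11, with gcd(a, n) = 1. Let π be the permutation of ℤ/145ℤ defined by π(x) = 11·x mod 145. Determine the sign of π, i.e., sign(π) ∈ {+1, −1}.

-1

Trace 96: π^k(96) = [96, 41, 16, 31, 51, 126, 81] for k=0..6.
10 cycles of lengths [28, 28, 28, 28, 28, 1, 1, 1, 1, 1].
145 − 10 = 135 transpositions; sign(π) = (−1)^135 = -1.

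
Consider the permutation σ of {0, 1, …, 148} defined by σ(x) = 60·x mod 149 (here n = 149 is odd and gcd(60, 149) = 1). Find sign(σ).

Orbit of 43 under x↦60x: [43, 47, 138, 85, 34, 103, 71]… (length divides ord_149(60)).
π_60 has 2 disjoint cycles with lengths [148, 1] on {0,…,148}.
149 − 2 = 147 transpositions; sign(π) = (−1)^147 = -1.

-1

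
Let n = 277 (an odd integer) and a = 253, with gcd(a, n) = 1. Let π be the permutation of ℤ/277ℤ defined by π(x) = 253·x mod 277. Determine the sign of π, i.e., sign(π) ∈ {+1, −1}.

-1

Trace 88: π^k(88) = [88, 104, 274, 72, 211, 199, 210] for k=0..6.
Cycle type of π: 276 + 1; total 2 cycles.
2 cycles on 277: each ℓ→(−1)^(ℓ−1), product (−1)^275 = -1.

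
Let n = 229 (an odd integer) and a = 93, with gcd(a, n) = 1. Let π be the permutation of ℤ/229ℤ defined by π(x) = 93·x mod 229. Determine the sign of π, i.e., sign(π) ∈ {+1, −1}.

-1

Start at x=145: 145 → 203 → 101 → 4 → 143 → 17 → 207 → … (one orbit).
4 cycles of lengths [76, 76, 76, 1].
sign(π) = (−1)^{n − #cycles} = (−1)^{229−4} = (−1)^225 = -1.
Zolotarev: (93|229) = -1, matching the cycle-count sign.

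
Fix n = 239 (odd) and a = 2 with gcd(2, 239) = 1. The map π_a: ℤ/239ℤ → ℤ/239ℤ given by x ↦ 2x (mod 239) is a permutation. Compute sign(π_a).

+1

Start at x=121: 121 → 3 → 6 → 12 → 24 → 48 → 96 → … (one orbit).
3 cycles of lengths [119, 119, 1].
Σ(ℓ_i−1) = 239−3 = 236; sign = (−1)^236 = +1.
(2|239)_J = +1 (Zolotarev's lemma cross-check).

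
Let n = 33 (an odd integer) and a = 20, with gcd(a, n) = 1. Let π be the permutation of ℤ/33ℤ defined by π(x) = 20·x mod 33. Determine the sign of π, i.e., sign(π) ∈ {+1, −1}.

-1

Start at x=5: 5 → 1 → 20 → 4 → 14 → 16 → 23 → … (one orbit).
Cycle type of π: 10×2 + 5×2 + 2 + 1; total 6 cycles.
n − c = 33 − 6 = 27; sign = (−1)^27 = -1.
The Jacobi symbol (20|33) = -1 (Zolotarev) agrees.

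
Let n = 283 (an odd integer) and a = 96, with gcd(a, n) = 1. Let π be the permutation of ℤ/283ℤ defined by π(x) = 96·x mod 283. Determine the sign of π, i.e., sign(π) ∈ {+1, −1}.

+1

Orbit of 51 under x↦96x: [51, 85, 236, 16, 121, 13, 116]… (length divides ord_283(96)).
3 cycles of lengths [141, 141, 1].
n − c = 283 − 3 = 280; sign = (−1)^280 = +1.
(96|283)_J = +1 (Zolotarev's lemma cross-check).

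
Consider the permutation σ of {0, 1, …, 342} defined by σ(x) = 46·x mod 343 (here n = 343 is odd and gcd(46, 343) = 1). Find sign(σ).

+1

Start at x=254: 254 → 22 → 326 → 247 → 43 → 263 → 93 → … (one orbit).
Cycle lengths of π_46 on ℤ/343ℤ: [147, 147, 21, 21, 3, 3, 1]; 7 cycles in total.
n − c = 343 − 7 = 336; sign = (−1)^336 = +1.
Via Zolotarev, sign(π_{46}) = (46|343) = +1.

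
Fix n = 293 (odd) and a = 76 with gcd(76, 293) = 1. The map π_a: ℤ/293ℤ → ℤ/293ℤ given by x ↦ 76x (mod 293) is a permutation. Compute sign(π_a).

-1

Trace 48: π^k(48) = [48, 132, 70, 46, 273, 238, 215] for k=0..6.
Cycle type of π: 292 + 1; total 2 cycles.
With 2 cycles on 293 points, sign = (−1)^{293−2} = -1.
(76|293)_J = -1 (Zolotarev's lemma cross-check).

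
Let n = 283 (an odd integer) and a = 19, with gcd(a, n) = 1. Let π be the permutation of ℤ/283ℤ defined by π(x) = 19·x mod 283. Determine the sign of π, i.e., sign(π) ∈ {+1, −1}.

-1

Start at x=197: 197 → 64 → 84 → 181 → 43 → 251 → 241 → … (one orbit).
Cycle lengths of π_19 on ℤ/283ℤ: [94, 94, 94, 1]; 4 cycles in total.
n − c = 283 − 4 = 279; sign = (−1)^279 = -1.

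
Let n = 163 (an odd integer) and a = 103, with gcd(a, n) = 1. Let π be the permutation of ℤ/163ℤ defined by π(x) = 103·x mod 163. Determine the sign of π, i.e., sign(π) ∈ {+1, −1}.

-1

Trace 60: π^k(60) = [60, 149, 25, 130, 24, 27, 10] for k=0..6.
2 cycles of lengths [162, 1].
n − c = 163 − 2 = 161; sign = (−1)^161 = -1.
The Jacobi symbol (103|163) = -1 (Zolotarev) agrees.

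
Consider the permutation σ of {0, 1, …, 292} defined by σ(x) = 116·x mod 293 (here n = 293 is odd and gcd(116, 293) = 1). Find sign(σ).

-1

Orbit of 231 under x↦116x: [231, 133, 192, 4, 171, 205, 47]… (length divides ord_293(116)).
Cycle type of π: 292 + 1; total 2 cycles.
Σ(ℓ_i−1) = 293−2 = 291; sign = (−1)^291 = -1.
The Jacobi symbol (116|293) = -1 (Zolotarev) agrees.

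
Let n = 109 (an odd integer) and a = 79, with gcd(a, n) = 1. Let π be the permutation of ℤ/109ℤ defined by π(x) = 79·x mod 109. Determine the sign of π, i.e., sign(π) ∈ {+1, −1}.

Trace 52: π^k(52) = [52, 75, 39, 29, 2, 49, 56] for k=0..6.
Cycle lengths of π_79 on ℤ/109ℤ: [108, 1]; 2 cycles in total.
2 cycles on 109: each ℓ→(−1)^(ℓ−1), product (−1)^107 = -1.
Zolotarev: (79|109) = -1, matching the cycle-count sign.

-1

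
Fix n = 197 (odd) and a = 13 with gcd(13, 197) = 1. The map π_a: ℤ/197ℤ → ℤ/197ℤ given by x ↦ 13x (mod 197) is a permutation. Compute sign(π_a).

-1

Trace 28: π^k(28) = [28, 167, 4, 52, 85, 120, 181] for k=0..6.
Cycle lengths of π_13 on ℤ/197ℤ: [196, 1]; 2 cycles in total.
With 2 cycles on 197 points, sign = (−1)^{197−2} = -1.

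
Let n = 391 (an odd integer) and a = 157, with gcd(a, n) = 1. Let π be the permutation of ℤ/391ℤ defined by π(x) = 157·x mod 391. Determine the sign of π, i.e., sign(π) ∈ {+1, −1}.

-1

Trace 89: π^k(89) = [89, 288, 251, 307, 106, 220, 132] for k=0..6.
Cycle lengths of π_157 on ℤ/391ℤ: [44, 44, 44, 44, 44, 44, 44, 44, 22, 4, 4, 4, 4, 1]; 14 cycles in total.
14 cycles on 391: each ℓ→(−1)^(ℓ−1), product (−1)^377 = -1.
Zolotarev: (157|391) = -1, matching the cycle-count sign.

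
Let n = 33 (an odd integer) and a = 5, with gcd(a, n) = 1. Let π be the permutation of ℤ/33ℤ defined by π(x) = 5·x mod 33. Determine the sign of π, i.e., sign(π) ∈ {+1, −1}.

-1

Start at x=4: 4 → 20 → 1 → 5 → 25 → 26 → 31 → … (one orbit).
π_5 has 6 disjoint cycles with lengths [10, 10, 5, 5, 2, 1] on {0,…,32}.
33 − 6 = 27 transpositions; sign(π) = (−1)^27 = -1.
The Jacobi symbol (5|33) = -1 (Zolotarev) agrees.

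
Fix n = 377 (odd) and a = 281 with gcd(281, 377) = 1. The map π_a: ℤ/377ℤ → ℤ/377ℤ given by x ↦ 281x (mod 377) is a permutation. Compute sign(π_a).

-1

Trace 313: π^k(313) = [313, 112, 181, 343, 248, 320, 194] for k=0..6.
Cycle type of π: 28×12 + 7×4 + 4×3 + 1; total 20 cycles.
377 − 20 = 357 transpositions; sign(π) = (−1)^357 = -1.
(281|377)_J = -1 (Zolotarev's lemma cross-check).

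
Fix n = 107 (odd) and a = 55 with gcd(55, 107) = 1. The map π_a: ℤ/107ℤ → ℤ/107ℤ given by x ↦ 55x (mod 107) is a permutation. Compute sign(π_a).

-1

Start at x=96: 96 → 37 → 2 → 3 → 58 → 87 → 77 → … (one orbit).
Cycle type of π: 106 + 1; total 2 cycles.
Σ(ℓ_i−1) = 107−2 = 105; sign = (−1)^105 = -1.
Check: (55/107) = -1 by Zolotarev.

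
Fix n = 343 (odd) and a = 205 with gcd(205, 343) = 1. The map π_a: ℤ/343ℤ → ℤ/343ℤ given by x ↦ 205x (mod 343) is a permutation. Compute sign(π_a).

Orbit of 43 under x↦205x: [43, 240, 151, 85, 275, 123, 176]… (length divides ord_343(205)).
7 cycles of lengths [147, 147, 21, 21, 3, 3, 1].
7 cycles on 343: each ℓ→(−1)^(ℓ−1), product (−1)^336 = +1.
Zolotarev: (205|343) = +1, matching the cycle-count sign.

+1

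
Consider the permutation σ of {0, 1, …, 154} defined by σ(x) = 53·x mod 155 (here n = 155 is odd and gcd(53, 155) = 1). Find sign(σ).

+1

Start at x=111: 111 → 148 → 94 → 22 → 81 → 108 → 144 → … (one orbit).
5 cycles of lengths [60, 60, 30, 4, 1].
n − c = 155 − 5 = 150; sign = (−1)^150 = +1.
Via Zolotarev, sign(π_{53}) = (53|155) = +1.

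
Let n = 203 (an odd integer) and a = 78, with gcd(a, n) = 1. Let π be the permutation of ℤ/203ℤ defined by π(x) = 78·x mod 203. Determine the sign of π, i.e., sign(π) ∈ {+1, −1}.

Orbit of 78 under x↦78x: [78, 197, 141, 36, 169, 190, 1]… (length divides ord_203(78)).
35 cycles of lengths [7, 7, 7, 7, 7, 7, 7, 7, 7, 7, 7, 7, 7, 7, 7, 7, 7, 7, 7, 7, 7, 7, 7, 7, 7, 7, 7, 7, 1, 1, 1, 1, 1, 1, 1].
sign(π) = (−1)^{n − #cycles} = (−1)^{203−35} = (−1)^168 = +1.
Check: (78/203) = +1 by Zolotarev.

+1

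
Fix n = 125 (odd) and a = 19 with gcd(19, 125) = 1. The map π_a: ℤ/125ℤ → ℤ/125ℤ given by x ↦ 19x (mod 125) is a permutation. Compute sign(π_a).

+1

Start at x=4: 4 → 76 → 69 → 61 → 34 → 21 → 24 → … (one orbit).
Cycle lengths of π_19 on ℤ/125ℤ: [50, 50, 10, 10, 2, 2, 1]; 7 cycles in total.
125 − 7 = 118 transpositions; sign(π) = (−1)^118 = +1.
(19|125)_J = +1 (Zolotarev's lemma cross-check).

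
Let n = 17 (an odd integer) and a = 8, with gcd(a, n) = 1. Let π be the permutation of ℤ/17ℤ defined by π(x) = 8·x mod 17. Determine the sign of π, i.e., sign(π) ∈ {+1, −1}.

+1

Start at x=8: 8 → 13 → 2 → 16 → 9 → 4 → 15 → … (one orbit).
Cycle lengths of π_8 on ℤ/17ℤ: [8, 8, 1]; 3 cycles in total.
17 − 3 = 14 transpositions; sign(π) = (−1)^14 = +1.
(8|17)_J = +1 (Zolotarev's lemma cross-check).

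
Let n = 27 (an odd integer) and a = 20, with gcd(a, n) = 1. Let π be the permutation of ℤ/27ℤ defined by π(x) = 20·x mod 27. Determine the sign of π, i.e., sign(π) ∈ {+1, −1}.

Start at x=26: 26 → 7 → 5 → 19 → 2 → 13 → 17 → … (one orbit).
Cycle type of π: 18 + 6 + 2 + 1; total 4 cycles.
sign(π) = (−1)^{n − #cycles} = (−1)^{27−4} = (−1)^23 = -1.
The Jacobi symbol (20|27) = -1 (Zolotarev) agrees.

-1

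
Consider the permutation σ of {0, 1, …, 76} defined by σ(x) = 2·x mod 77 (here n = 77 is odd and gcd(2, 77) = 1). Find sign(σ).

Start at x=18: 18 → 36 → 72 → 67 → 57 → 37 → 74 → … (one orbit).
6 cycles of lengths [30, 30, 10, 3, 3, 1].
sign(π) = (−1)^{n − #cycles} = (−1)^{77−6} = (−1)^71 = -1.
Via Zolotarev, sign(π_{2}) = (2|77) = -1.

-1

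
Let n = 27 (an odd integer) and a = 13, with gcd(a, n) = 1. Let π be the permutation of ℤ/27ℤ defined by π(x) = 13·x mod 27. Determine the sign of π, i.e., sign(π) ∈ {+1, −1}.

Orbit of 7 under x↦13x: [7, 10, 22, 16, 19, 4, 25]… (length divides ord_27(13)).
The orbit structure of x ↦ 13x mod 27: 7 orbits of sizes [9, 9, 3, 3, 1, 1, 1].
27 − 7 = 20 transpositions; sign(π) = (−1)^20 = +1.
Check: (13/27) = +1 by Zolotarev.

+1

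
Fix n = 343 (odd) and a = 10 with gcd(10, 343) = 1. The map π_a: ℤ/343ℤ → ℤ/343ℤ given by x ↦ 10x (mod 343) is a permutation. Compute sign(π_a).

Orbit of 146 under x↦10x: [146, 88, 194, 225, 192, 205, 335]… (length divides ord_343(10)).
4 cycles of lengths [294, 42, 6, 1].
sign(π) = (−1)^{n − #cycles} = (−1)^{343−4} = (−1)^339 = -1.

-1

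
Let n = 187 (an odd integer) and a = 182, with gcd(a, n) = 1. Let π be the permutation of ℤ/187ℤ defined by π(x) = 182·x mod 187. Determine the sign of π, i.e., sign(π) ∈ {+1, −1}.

Start at x=174: 174 → 65 → 49 → 129 → 103 → 46 → 144 → … (one orbit).
Cycle lengths of π_182 on ℤ/187ℤ: [80, 80, 16, 10, 1]; 5 cycles in total.
5 cycles on 187: each ℓ→(−1)^(ℓ−1), product (−1)^182 = +1.
(182|187)_J = +1 (Zolotarev's lemma cross-check).

+1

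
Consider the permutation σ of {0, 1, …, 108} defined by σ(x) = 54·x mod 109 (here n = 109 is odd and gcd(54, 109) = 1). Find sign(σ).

Orbit of 92 under x↦54x: [92, 63, 23, 43, 33, 38, 90]… (length divides ord_109(54)).
Cycle type of π: 36×3 + 1; total 4 cycles.
With 4 cycles on 109 points, sign = (−1)^{109−4} = -1.
The Jacobi symbol (54|109) = -1 (Zolotarev) agrees.

-1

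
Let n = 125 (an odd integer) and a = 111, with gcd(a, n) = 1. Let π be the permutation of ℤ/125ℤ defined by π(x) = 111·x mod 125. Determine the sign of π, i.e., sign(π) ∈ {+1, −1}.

Orbit of 91 under x↦111x: [91, 101, 86, 46, 106, 16, 26]… (length divides ord_125(111)).
Cycle lengths of π_111 on ℤ/125ℤ: [25, 25, 25, 25, 5, 5, 5, 5, 1, 1, 1, 1, 1]; 13 cycles in total.
Σ(ℓ_i−1) = 125−13 = 112; sign = (−1)^112 = +1.

+1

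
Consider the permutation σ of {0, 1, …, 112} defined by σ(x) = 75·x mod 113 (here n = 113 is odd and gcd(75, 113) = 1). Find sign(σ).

Start at x=51: 51 → 96 → 81 → 86 → 9 → 110 → 1 → … (one orbit).
2 cycles of lengths [112, 1].
2 cycles on 113: each ℓ→(−1)^(ℓ−1), product (−1)^111 = -1.

-1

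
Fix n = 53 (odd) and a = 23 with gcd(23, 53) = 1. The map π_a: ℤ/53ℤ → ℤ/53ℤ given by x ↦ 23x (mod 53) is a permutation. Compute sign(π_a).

Trace 1: π^k(1) = [1, 23, 52, 30] for k=0..3.
Cycle type of π: 4×13 + 1; total 14 cycles.
14 cycles on 53: each ℓ→(−1)^(ℓ−1), product (−1)^39 = -1.

-1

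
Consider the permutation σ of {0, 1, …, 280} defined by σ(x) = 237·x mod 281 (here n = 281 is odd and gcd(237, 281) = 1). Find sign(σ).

Start at x=165: 165 → 46 → 224 → 260 → 81 → 89 → 18 → … (one orbit).
2 cycles of lengths [280, 1].
2 cycles on 281: each ℓ→(−1)^(ℓ−1), product (−1)^279 = -1.
The Jacobi symbol (237|281) = -1 (Zolotarev) agrees.

-1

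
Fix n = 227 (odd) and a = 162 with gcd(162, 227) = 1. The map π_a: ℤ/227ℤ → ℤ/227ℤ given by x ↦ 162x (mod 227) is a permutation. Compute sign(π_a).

Orbit of 14 under x↦162x: [14, 225, 130, 176, 137, 175, 202]… (length divides ord_227(162)).
Cycle type of π: 226 + 1; total 2 cycles.
With 2 cycles on 227 points, sign = (−1)^{227−2} = -1.
Via Zolotarev, sign(π_{162}) = (162|227) = -1.

-1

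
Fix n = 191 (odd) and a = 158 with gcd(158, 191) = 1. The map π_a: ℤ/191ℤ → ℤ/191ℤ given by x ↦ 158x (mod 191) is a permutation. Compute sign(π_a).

+1

Start at x=96: 96 → 79 → 67 → 81 → 1 → 158 → 134 → … (one orbit).
Decompose π into cycles: lengths [95, 95, 1] (3 cycles, including the fixed point 0).
191 − 3 = 188 transpositions; sign(π) = (−1)^188 = +1.
Zolotarev: (158|191) = +1, matching the cycle-count sign.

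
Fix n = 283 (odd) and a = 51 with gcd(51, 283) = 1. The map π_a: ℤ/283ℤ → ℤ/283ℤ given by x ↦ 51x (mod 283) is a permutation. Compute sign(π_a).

Start at x=251: 251 → 66 → 253 → 168 → 78 → 16 → 250 → … (one orbit).
Decompose π into cycles: lengths [47, 47, 47, 47, 47, 47, 1] (7 cycles, including the fixed point 0).
7 cycles on 283: each ℓ→(−1)^(ℓ−1), product (−1)^276 = +1.
(51|283)_J = +1 (Zolotarev's lemma cross-check).

+1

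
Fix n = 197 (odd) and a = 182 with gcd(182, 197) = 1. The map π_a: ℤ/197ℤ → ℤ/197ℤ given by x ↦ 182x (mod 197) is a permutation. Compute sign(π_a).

+1

Orbit of 171 under x↦182x: [171, 193, 60, 85, 104, 16, 154]… (length divides ord_197(182)).
Cycle type of π: 49×4 + 1; total 5 cycles.
197 − 5 = 192 transpositions; sign(π) = (−1)^192 = +1.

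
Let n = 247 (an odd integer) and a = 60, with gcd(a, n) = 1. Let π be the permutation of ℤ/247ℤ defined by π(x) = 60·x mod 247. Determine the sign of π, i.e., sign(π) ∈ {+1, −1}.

Trace 194: π^k(194) = [194, 31, 131, 203, 77, 174, 66] for k=0..6.
Cycle type of π: 36×6 + 18 + 4×3 + 1; total 11 cycles.
11 cycles on 247: each ℓ→(−1)^(ℓ−1), product (−1)^236 = +1.
Via Zolotarev, sign(π_{60}) = (60|247) = +1.

+1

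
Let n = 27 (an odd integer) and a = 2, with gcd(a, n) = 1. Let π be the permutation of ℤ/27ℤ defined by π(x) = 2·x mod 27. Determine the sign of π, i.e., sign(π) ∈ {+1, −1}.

Orbit of 8 under x↦2x: [8, 16, 5, 10, 20, 13, 26]… (length divides ord_27(2)).
Cycle lengths of π_2 on ℤ/27ℤ: [18, 6, 2, 1]; 4 cycles in total.
4 cycles on 27: each ℓ→(−1)^(ℓ−1), product (−1)^23 = -1.

-1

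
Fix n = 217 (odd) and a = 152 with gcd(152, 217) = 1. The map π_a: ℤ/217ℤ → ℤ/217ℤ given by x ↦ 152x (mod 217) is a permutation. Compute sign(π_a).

-1

Orbit of 188 under x↦152x: [188, 149, 80, 8, 131, 165, 125]… (length divides ord_217(152)).
The orbit structure of x ↦ 152x mod 217: 10 orbits of sizes [30, 30, 30, 30, 30, 30, 15, 15, 6, 1].
With 10 cycles on 217 points, sign = (−1)^{217−10} = -1.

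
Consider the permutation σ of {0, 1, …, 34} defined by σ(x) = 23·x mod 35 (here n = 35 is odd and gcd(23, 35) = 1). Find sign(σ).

-1

Start at x=23: 23 → 4 → 22 → 16 → 18 → 29 → 2 → … (one orbit).
Cycle lengths of π_23 on ℤ/35ℤ: [12, 12, 4, 3, 3, 1]; 6 cycles in total.
6 cycles on 35: each ℓ→(−1)^(ℓ−1), product (−1)^29 = -1.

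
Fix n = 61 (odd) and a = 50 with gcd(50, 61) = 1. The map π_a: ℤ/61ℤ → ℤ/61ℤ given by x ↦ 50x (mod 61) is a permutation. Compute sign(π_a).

-1

Trace 60: π^k(60) = [60, 11, 1, 50] for k=0..3.
Decompose π into cycles: lengths [4, 4, 4, 4, 4, 4, 4, 4, 4, 4, 4, 4, 4, 4, 4, 1] (16 cycles, including the fixed point 0).
16 cycles on 61: each ℓ→(−1)^(ℓ−1), product (−1)^45 = -1.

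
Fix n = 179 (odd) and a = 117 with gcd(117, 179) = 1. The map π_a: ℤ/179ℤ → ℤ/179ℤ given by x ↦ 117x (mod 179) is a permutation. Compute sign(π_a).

Orbit of 106 under x↦117x: [106, 51, 60, 39, 88, 93, 141]… (length divides ord_179(117)).
The orbit structure of x ↦ 117x mod 179: 3 orbits of sizes [89, 89, 1].
Σ(ℓ_i−1) = 179−3 = 176; sign = (−1)^176 = +1.

+1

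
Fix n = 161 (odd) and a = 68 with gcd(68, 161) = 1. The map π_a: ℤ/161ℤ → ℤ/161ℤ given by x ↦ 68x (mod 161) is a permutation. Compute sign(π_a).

Trace 1: π^k(1) = [1, 68, 116, 160, 93, 45] for k=0..5.
Cycle type of π: 6×23 + 2×11 + 1; total 35 cycles.
161 − 35 = 126 transpositions; sign(π) = (−1)^126 = +1.
(68|161)_J = +1 (Zolotarev's lemma cross-check).

+1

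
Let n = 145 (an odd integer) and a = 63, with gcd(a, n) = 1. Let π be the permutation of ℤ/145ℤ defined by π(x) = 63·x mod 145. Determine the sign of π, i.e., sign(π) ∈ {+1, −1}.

-1

Start at x=93: 93 → 59 → 92 → 141 → 38 → 74 → 22 → … (one orbit).
Decompose π into cycles: lengths [28, 28, 28, 28, 14, 14, 4, 1] (8 cycles, including the fixed point 0).
8 cycles on 145: each ℓ→(−1)^(ℓ−1), product (−1)^137 = -1.
Check: (63/145) = -1 by Zolotarev.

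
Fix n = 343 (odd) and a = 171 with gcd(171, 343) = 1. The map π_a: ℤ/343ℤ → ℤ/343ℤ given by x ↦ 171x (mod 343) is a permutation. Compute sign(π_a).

Trace 209: π^k(209) = [209, 67, 138, 274, 206, 240, 223] for k=0..6.
Decompose π into cycles: lengths [294, 42, 6, 1] (4 cycles, including the fixed point 0).
With 4 cycles on 343 points, sign = (−1)^{343−4} = -1.

-1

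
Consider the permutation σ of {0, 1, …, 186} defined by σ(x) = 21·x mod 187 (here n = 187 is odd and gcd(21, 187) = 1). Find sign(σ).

Start at x=1: 1 → 21 → 67 → 98 → 1 (one orbit).
50 cycles of lengths [4, 4, 4, 4, 4, 4, 4, 4, 4, 4, 4, 4, 4, 4, 4, 4, 4, 4, 4, 4, 4, 4, 4, 4, 4, 4, 4, 4, 4, 4, 4, 4, 4, 4, 4, 4, 4, 4, 4, 4, 4, 4, 4, 4, 2, 2, 2, 2, 2, 1].
n − c = 187 − 50 = 137; sign = (−1)^137 = -1.
Check: (21/187) = -1 by Zolotarev.

-1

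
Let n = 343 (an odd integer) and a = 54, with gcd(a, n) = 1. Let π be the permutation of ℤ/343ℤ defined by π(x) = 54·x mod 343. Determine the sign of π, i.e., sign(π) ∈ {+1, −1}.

-1

Start at x=15: 15 → 124 → 179 → 62 → 261 → 31 → 302 → … (one orbit).
π_54 has 4 disjoint cycles with lengths [294, 42, 6, 1] on {0,…,342}.
343 − 4 = 339 transpositions; sign(π) = (−1)^339 = -1.
Check: (54/343) = -1 by Zolotarev.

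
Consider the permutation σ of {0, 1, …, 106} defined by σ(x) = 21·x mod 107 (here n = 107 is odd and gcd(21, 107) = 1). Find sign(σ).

Trace 64: π^k(64) = [64, 60, 83, 31, 9, 82, 10] for k=0..6.
2 cycles of lengths [106, 1].
n − c = 107 − 2 = 105; sign = (−1)^105 = -1.

-1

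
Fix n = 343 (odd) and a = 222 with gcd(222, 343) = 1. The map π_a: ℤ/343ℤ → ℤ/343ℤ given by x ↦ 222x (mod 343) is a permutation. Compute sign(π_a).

Trace 131: π^k(131) = [131, 270, 258, 338, 262, 197, 173] for k=0..6.
Cycle lengths of π_222 on ℤ/343ℤ: [294, 42, 6, 1]; 4 cycles in total.
343 − 4 = 339 transpositions; sign(π) = (−1)^339 = -1.

-1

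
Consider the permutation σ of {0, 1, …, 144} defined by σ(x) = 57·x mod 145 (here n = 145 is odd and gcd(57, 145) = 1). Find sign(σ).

-1

Orbit of 57 under x↦57x: [57, 59, 28, 1]… (length divides ord_145(57)).
Cycle lengths of π_57 on ℤ/145ℤ: [4, 4, 4, 4, 4, 4, 4, 4, 4, 4, 4, 4, 4, 4, 4, 4, 4, 4, 4, 4, 4, 4, 4, 4, 4, 4, 4, 4, 4, 2, 2, 2, 2, 2, 2, 2, 2, 2, 2, 2, 2, 2, 2, 1]; 44 cycles in total.
Σ(ℓ_i−1) = 145−44 = 101; sign = (−1)^101 = -1.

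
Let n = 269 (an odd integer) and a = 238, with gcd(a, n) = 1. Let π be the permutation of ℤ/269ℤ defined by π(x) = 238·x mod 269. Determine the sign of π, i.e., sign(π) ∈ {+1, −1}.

Trace 166: π^k(166) = [166, 234, 9, 259, 41, 74, 127] for k=0..6.
Cycle type of π: 268 + 1; total 2 cycles.
Σ(ℓ_i−1) = 269−2 = 267; sign = (−1)^267 = -1.

-1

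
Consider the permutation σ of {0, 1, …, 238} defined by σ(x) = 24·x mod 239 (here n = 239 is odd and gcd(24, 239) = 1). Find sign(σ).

+1

Start at x=98: 98 → 201 → 44 → 100 → 10 → 1 → 24 → 98 (one orbit).
35 cycles of lengths [7, 7, 7, 7, 7, 7, 7, 7, 7, 7, 7, 7, 7, 7, 7, 7, 7, 7, 7, 7, 7, 7, 7, 7, 7, 7, 7, 7, 7, 7, 7, 7, 7, 7, 1].
n − c = 239 − 35 = 204; sign = (−1)^204 = +1.
(24|239)_J = +1 (Zolotarev's lemma cross-check).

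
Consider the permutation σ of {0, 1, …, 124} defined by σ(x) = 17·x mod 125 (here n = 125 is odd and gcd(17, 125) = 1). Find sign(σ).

Trace 32: π^k(32) = [32, 44, 123, 91, 47, 49, 83] for k=0..6.
Cycle lengths of π_17 on ℤ/125ℤ: [100, 20, 4, 1]; 4 cycles in total.
sign(π) = (−1)^{n − #cycles} = (−1)^{125−4} = (−1)^121 = -1.
Check: (17/125) = -1 by Zolotarev.

-1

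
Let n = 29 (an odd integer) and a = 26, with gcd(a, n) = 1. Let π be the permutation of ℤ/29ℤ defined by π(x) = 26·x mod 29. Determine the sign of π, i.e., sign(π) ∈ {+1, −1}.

Start at x=6: 6 → 11 → 25 → 12 → 22 → 21 → 24 → … (one orbit).
Cycle type of π: 28 + 1; total 2 cycles.
With 2 cycles on 29 points, sign = (−1)^{29−2} = -1.

-1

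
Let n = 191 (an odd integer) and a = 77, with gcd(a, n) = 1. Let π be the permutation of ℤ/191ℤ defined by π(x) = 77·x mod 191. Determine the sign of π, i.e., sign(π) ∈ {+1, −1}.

+1

Start at x=136: 136 → 158 → 133 → 118 → 109 → 180 → 108 → … (one orbit).
The orbit structure of x ↦ 77x mod 191: 3 orbits of sizes [95, 95, 1].
n − c = 191 − 3 = 188; sign = (−1)^188 = +1.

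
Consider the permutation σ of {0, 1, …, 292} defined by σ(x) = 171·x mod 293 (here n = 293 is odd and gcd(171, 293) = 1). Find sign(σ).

Orbit of 216 under x↦171x: [216, 18, 148, 110, 58, 249, 94]… (length divides ord_293(171)).
Cycle type of π: 292 + 1; total 2 cycles.
With 2 cycles on 293 points, sign = (−1)^{293−2} = -1.
Zolotarev: (171|293) = -1, matching the cycle-count sign.

-1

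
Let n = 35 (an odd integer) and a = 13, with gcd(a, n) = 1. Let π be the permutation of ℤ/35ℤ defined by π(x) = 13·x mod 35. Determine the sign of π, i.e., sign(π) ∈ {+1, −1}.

Orbit of 13 under x↦13x: [13, 29, 27, 1]… (length divides ord_35(13)).
π_13 has 11 disjoint cycles with lengths [4, 4, 4, 4, 4, 4, 4, 2, 2, 2, 1] on {0,…,34}.
sign(π) = (−1)^{n − #cycles} = (−1)^{35−11} = (−1)^24 = +1.
Zolotarev: (13|35) = +1, matching the cycle-count sign.

+1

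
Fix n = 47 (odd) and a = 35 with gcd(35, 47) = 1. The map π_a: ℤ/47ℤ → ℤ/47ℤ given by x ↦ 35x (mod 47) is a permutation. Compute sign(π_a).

-1

Start at x=1: 1 → 35 → 3 → 11 → 9 → 33 → 27 → … (one orbit).
Cycle type of π: 46 + 1; total 2 cycles.
With 2 cycles on 47 points, sign = (−1)^{47−2} = -1.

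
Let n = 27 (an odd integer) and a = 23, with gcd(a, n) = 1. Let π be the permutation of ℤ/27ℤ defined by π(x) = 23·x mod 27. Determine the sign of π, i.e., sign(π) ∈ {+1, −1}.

Start at x=17: 17 → 13 → 2 → 19 → 5 → 7 → 26 → … (one orbit).
π_23 has 4 disjoint cycles with lengths [18, 6, 2, 1] on {0,…,26}.
Σ(ℓ_i−1) = 27−4 = 23; sign = (−1)^23 = -1.
The Jacobi symbol (23|27) = -1 (Zolotarev) agrees.

-1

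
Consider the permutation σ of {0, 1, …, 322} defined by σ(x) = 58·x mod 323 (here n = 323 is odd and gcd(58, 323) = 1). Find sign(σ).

Orbit of 39 under x↦58x: [39, 1, 58, 134, 20, 191, 96]… (length divides ord_323(58)).
π_58 has 38 disjoint cycles with lengths [16, 16, 16, 16, 16, 16, 16, 16, 16, 16, 16, 16, 16, 16, 16, 16, 16, 16, 16, 1, 1, 1, 1, 1, 1, 1, 1, 1, 1, 1, 1, 1, 1, 1, 1, 1, 1, 1] on {0,…,322}.
Σ(ℓ_i−1) = 323−38 = 285; sign = (−1)^285 = -1.

-1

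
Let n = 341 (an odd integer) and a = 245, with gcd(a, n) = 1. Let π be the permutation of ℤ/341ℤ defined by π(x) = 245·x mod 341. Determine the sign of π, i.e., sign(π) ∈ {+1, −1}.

+1

Start at x=56: 56 → 80 → 163 → 38 → 103 → 1 → 245 → … (one orbit).
π_245 has 25 disjoint cycles with lengths [15, 15, 15, 15, 15, 15, 15, 15, 15, 15, 15, 15, 15, 15, 15, 15, 15, 15, 15, 15, 15, 15, 5, 5, 1] on {0,…,340}.
341 − 25 = 316 transpositions; sign(π) = (−1)^316 = +1.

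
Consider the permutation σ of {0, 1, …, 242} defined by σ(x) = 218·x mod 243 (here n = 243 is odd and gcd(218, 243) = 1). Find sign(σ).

Orbit of 101 under x↦218x: [101, 148, 188, 160, 131, 127, 227]… (length divides ord_243(218)).
The orbit structure of x ↦ 218x mod 243: 6 orbits of sizes [162, 54, 18, 6, 2, 1].
Σ(ℓ_i−1) = 243−6 = 237; sign = (−1)^237 = -1.
The Jacobi symbol (218|243) = -1 (Zolotarev) agrees.

-1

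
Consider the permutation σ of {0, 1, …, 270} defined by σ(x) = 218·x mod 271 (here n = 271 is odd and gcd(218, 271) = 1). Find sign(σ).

Start at x=150: 150 → 180 → 216 → 205 → 246 → 241 → 235 → … (one orbit).
Cycle type of π: 270 + 1; total 2 cycles.
2 cycles on 271: each ℓ→(−1)^(ℓ−1), product (−1)^269 = -1.

-1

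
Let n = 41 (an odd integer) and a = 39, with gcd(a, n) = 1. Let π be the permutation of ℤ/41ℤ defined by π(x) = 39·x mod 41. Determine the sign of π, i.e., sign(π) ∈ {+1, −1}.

Trace 18: π^k(18) = [18, 5, 31, 20, 1, 39, 4] for k=0..6.
Decompose π into cycles: lengths [20, 20, 1] (3 cycles, including the fixed point 0).
sign(π) = (−1)^{n − #cycles} = (−1)^{41−3} = (−1)^38 = +1.
Zolotarev: (39|41) = +1, matching the cycle-count sign.

+1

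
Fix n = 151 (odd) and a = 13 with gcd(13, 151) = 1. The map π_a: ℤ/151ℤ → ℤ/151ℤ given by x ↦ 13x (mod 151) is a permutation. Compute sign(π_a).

Orbit of 116 under x↦13x: [116, 149, 125, 115, 136, 107, 32]… (length divides ord_151(13)).
π_13 has 2 disjoint cycles with lengths [150, 1] on {0,…,150}.
sign(π) = (−1)^{n − #cycles} = (−1)^{151−2} = (−1)^149 = -1.
The Jacobi symbol (13|151) = -1 (Zolotarev) agrees.

-1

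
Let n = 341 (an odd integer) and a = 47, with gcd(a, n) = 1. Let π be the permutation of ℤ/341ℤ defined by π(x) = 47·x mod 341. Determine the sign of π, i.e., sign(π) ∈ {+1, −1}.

Start at x=1: 1 → 47 → 163 → 159 → 312 → 1 (one orbit).
Cycle lengths of π_47 on ℤ/341ℤ: [5, 5, 5, 5, 5, 5, 5, 5, 5, 5, 5, 5, 5, 5, 5, 5, 5, 5, 5, 5, 5, 5, 5, 5, 5, 5, 5, 5, 5, 5, 5, 5, 5, 5, 5, 5, 5, 5, 5, 5, 5, 5, 5, 5, 5, 5, 5, 5, 5, 5, 5, 5, 5, 5, 5, 5, 5, 5, 5, 5, 5, 5, 5, 5, 5, 5, 5, 5, 1]; 69 cycles in total.
341 − 69 = 272 transpositions; sign(π) = (−1)^272 = +1.

+1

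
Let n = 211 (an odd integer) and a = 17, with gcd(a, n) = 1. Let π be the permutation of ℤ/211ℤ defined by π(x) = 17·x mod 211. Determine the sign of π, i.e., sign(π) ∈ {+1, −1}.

Orbit of 126 under x↦17x: [126, 32, 122, 175, 21, 146, 161]… (length divides ord_211(17)).
2 cycles of lengths [210, 1].
2 cycles on 211: each ℓ→(−1)^(ℓ−1), product (−1)^209 = -1.

-1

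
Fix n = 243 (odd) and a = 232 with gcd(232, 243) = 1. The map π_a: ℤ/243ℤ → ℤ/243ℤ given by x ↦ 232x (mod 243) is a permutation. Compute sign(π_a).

Start at x=220: 220 → 10 → 133 → 238 → 55 → 124 → 94 → … (one orbit).
Decompose π into cycles: lengths [81, 81, 27, 27, 9, 9, 3, 3, 1, 1, 1] (11 cycles, including the fixed point 0).
With 11 cycles on 243 points, sign = (−1)^{243−11} = +1.

+1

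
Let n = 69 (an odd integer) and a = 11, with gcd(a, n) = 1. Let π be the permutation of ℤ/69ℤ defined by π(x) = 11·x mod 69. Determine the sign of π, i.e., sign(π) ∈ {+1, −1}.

+1

Trace 53: π^k(53) = [53, 31, 65, 25, 68, 58, 17] for k=0..6.
Cycle lengths of π_11 on ℤ/69ℤ: [22, 22, 22, 2, 1]; 5 cycles in total.
n − c = 69 − 5 = 64; sign = (−1)^64 = +1.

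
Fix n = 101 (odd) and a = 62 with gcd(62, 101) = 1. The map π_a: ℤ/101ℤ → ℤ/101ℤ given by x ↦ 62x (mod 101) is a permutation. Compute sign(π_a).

-1

Trace 10: π^k(10) = [10, 14, 60, 84, 57, 100, 39] for k=0..6.
6 cycles of lengths [20, 20, 20, 20, 20, 1].
sign(π) = (−1)^{n − #cycles} = (−1)^{101−6} = (−1)^95 = -1.
The Jacobi symbol (62|101) = -1 (Zolotarev) agrees.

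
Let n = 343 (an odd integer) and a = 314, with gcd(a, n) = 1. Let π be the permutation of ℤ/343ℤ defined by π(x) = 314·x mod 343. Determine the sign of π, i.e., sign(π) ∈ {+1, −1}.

Start at x=223: 223 → 50 → 265 → 204 → 258 → 64 → 202 → … (one orbit).
Cycle lengths of π_314 on ℤ/343ℤ: [98, 98, 98, 14, 14, 14, 2, 2, 2, 1]; 10 cycles in total.
Σ(ℓ_i−1) = 343−10 = 333; sign = (−1)^333 = -1.
The Jacobi symbol (314|343) = -1 (Zolotarev) agrees.

-1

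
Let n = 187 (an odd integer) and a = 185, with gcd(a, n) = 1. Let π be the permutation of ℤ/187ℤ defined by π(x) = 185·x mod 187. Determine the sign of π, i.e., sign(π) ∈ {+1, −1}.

Trace 64: π^k(64) = [64, 59, 69, 49, 89, 9, 169] for k=0..6.
Cycle lengths of π_185 on ℤ/187ℤ: [40, 40, 40, 40, 8, 8, 5, 5, 1]; 9 cycles in total.
sign(π) = (−1)^{n − #cycles} = (−1)^{187−9} = (−1)^178 = +1.

+1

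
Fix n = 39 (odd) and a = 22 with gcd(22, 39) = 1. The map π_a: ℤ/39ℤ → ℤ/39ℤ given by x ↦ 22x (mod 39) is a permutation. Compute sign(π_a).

+1

Trace 1: π^k(1) = [1, 22, 16] for k=0..2.
The orbit structure of x ↦ 22x mod 39: 15 orbits of sizes [3, 3, 3, 3, 3, 3, 3, 3, 3, 3, 3, 3, 1, 1, 1].
With 15 cycles on 39 points, sign = (−1)^{39−15} = +1.
Via Zolotarev, sign(π_{22}) = (22|39) = +1.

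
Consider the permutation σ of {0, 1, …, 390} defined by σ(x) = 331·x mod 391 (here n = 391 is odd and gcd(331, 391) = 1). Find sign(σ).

Start at x=315: 315 → 259 → 100 → 256 → 280 → 13 → 2 → … (one orbit).
π_331 has 9 disjoint cycles with lengths [88, 88, 88, 88, 11, 11, 8, 8, 1] on {0,…,390}.
sign(π) = (−1)^{n − #cycles} = (−1)^{391−9} = (−1)^382 = +1.
Via Zolotarev, sign(π_{331}) = (331|391) = +1.

+1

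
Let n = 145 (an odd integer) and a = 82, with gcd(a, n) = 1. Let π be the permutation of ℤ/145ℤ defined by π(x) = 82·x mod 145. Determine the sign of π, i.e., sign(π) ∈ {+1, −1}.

Orbit of 136 under x↦82x: [136, 132, 94, 23, 1, 82, 54]… (length divides ord_145(82)).
π_82 has 10 disjoint cycles with lengths [28, 28, 28, 28, 7, 7, 7, 7, 4, 1] on {0,…,144}.
sign(π) = (−1)^{n − #cycles} = (−1)^{145−10} = (−1)^135 = -1.
Zolotarev: (82|145) = -1, matching the cycle-count sign.

-1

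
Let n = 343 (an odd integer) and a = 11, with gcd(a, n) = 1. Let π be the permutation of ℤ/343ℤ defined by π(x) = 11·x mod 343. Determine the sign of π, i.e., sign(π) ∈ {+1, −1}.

+1

Trace 4: π^k(4) = [4, 44, 141, 179, 254, 50, 207] for k=0..6.
Decompose π into cycles: lengths [147, 147, 21, 21, 3, 3, 1] (7 cycles, including the fixed point 0).
sign(π) = (−1)^{n − #cycles} = (−1)^{343−7} = (−1)^336 = +1.
(11|343)_J = +1 (Zolotarev's lemma cross-check).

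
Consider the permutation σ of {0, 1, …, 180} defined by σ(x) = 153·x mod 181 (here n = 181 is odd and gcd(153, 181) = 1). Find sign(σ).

-1

Orbit of 138 under x↦153x: [138, 118, 135, 21, 136, 174, 15]… (length divides ord_181(153)).
π_153 has 2 disjoint cycles with lengths [180, 1] on {0,…,180}.
Σ(ℓ_i−1) = 181−2 = 179; sign = (−1)^179 = -1.
The Jacobi symbol (153|181) = -1 (Zolotarev) agrees.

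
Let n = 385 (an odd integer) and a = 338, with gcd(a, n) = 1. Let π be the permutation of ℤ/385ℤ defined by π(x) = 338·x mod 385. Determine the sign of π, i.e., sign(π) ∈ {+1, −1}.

Trace 277: π^k(277) = [277, 71, 128, 144, 162, 86, 193] for k=0..6.
Decompose π into cycles: lengths [60, 60, 60, 60, 30, 30, 20, 20, 12, 12, 10, 4, 3, 3, 1] (15 cycles, including the fixed point 0).
With 15 cycles on 385 points, sign = (−1)^{385−15} = +1.
Via Zolotarev, sign(π_{338}) = (338|385) = +1.

+1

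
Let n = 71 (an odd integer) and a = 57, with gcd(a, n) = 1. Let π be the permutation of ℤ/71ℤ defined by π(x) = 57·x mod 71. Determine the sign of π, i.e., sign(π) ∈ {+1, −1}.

Orbit of 54 under x↦57x: [54, 25, 5, 1, 57]… (length divides ord_71(57)).
Cycle type of π: 5×14 + 1; total 15 cycles.
71 − 15 = 56 transpositions; sign(π) = (−1)^56 = +1.
(57|71)_J = +1 (Zolotarev's lemma cross-check).

+1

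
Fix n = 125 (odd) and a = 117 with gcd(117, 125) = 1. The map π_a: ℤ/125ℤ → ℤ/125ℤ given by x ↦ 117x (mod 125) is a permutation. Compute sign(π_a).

-1

Start at x=57: 57 → 44 → 23 → 66 → 97 → 99 → 83 → … (one orbit).
Cycle type of π: 100 + 20 + 4 + 1; total 4 cycles.
Σ(ℓ_i−1) = 125−4 = 121; sign = (−1)^121 = -1.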